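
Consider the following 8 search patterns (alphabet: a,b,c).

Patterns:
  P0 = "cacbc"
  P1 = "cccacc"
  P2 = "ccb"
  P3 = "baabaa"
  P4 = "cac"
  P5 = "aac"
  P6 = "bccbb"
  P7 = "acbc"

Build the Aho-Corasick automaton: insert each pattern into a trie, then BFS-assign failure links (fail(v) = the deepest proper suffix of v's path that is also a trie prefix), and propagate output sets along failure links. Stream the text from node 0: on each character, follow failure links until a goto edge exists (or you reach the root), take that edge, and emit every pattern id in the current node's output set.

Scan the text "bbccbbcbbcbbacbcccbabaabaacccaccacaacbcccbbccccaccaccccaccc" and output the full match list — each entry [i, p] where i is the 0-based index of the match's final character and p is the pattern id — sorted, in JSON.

Construct AC machine:
Trie (insert patterns):
  n0 'ε': a→18 b→12 c→1
  n1 'c': a→2 c→6
  n2 'ca': c→3
  n3 'cac': b→4  [P4 ends]
  n4 'cacb': c→5
  n5 'cacbc': ·  [P0 ends]
  n6 'cc': b→11 c→7
  n7 'ccc': a→8
  n8 'ccca': c→9
  n9 'cccac': c→10
  n10 'cccacc': ·  [P1 ends]
  n11 'ccb': ·  [P2 ends]
  n12 'b': a→13 c→21
  n13 'ba': a→14
  n14 'baa': b→15
  n15 'baab': a→16
  n16 'baaba': a→17
  n17 'baabaa': ·  [P3 ends]
  n18 'a': a→19 c→25
  n19 'aa': c→20
  n20 'aac': ·  [P5 ends]
  n21 'bc': c→22
  n22 'bcc': b→23
  n23 'bccb': b→24
  n24 'bccbb': ·  [P6 ends]
  n25 'ac': b→26
  n26 'acb': c→27
  n27 'acbc': ·  [P7 ends]

BFS fail/out derivation:
  fail(1) 'c': from fail(0)=0 chase 'c': 0 ⇒ 0;  out=∅∪out(0)=∅
  fail(12) 'b': from fail(0)=0 chase 'b': 0 ⇒ 0;  out=∅∪out(0)=∅
  fail(18) 'a': from fail(0)=0 chase 'a': 0 ⇒ 0;  out=∅∪out(0)=∅
  fail(2) 'ca': from fail(1)=0 chase 'a': 0 ⇒ 18;  out=∅∪out(18)=∅
  fail(6) 'cc': from fail(1)=0 chase 'c': 0 ⇒ 1;  out=∅∪out(1)=∅
  fail(13) 'ba': from fail(12)=0 chase 'a': 0 ⇒ 18;  out=∅∪out(18)=∅
  fail(19) 'aa': from fail(18)=0 chase 'a': 0 ⇒ 18;  out=∅∪out(18)=∅
  fail(21) 'bc': from fail(12)=0 chase 'c': 0 ⇒ 1;  out=∅∪out(1)=∅
  fail(25) 'ac': from fail(18)=0 chase 'c': 0 ⇒ 1;  out=∅∪out(1)=∅
  fail(3) 'cac': from fail(2)=18 chase 'c': 18 ⇒ 25;  out={4}∪out(25)={4}
  fail(7) 'ccc': from fail(6)=1 chase 'c': 1 ⇒ 6;  out=∅∪out(6)=∅
  fail(11) 'ccb': from fail(6)=1 chase 'b': 1→0 ⇒ 12;  out={2}∪out(12)={2}
  fail(14) 'baa': from fail(13)=18 chase 'a': 18 ⇒ 19;  out=∅∪out(19)=∅
  fail(20) 'aac': from fail(19)=18 chase 'c': 18 ⇒ 25;  out={5}∪out(25)={5}
  fail(22) 'bcc': from fail(21)=1 chase 'c': 1 ⇒ 6;  out=∅∪out(6)=∅
  fail(26) 'acb': from fail(25)=1 chase 'b': 1→0 ⇒ 12;  out=∅∪out(12)=∅
  fail(4) 'cacb': from fail(3)=25 chase 'b': 25 ⇒ 26;  out=∅∪out(26)=∅
  fail(8) 'ccca': from fail(7)=6 chase 'a': 6→1 ⇒ 2;  out=∅∪out(2)=∅
  fail(15) 'baab': from fail(14)=19 chase 'b': 19→18→0 ⇒ 12;  out=∅∪out(12)=∅
  fail(23) 'bccb': from fail(22)=6 chase 'b': 6 ⇒ 11;  out=∅∪out(11)={2}
  fail(27) 'acbc': from fail(26)=12 chase 'c': 12 ⇒ 21;  out={7}∪out(21)={7}
  fail(5) 'cacbc': from fail(4)=26 chase 'c': 26 ⇒ 27;  out={0}∪out(27)={0,7}
  fail(9) 'cccac': from fail(8)=2 chase 'c': 2 ⇒ 3;  out=∅∪out(3)={4}
  fail(16) 'baaba': from fail(15)=12 chase 'a': 12 ⇒ 13;  out=∅∪out(13)=∅
  fail(24) 'bccbb': from fail(23)=11 chase 'b': 11→12→0 ⇒ 12;  out={6}∪out(12)={6}
  fail(10) 'cccacc': from fail(9)=3 chase 'c': 3→25→1 ⇒ 6;  out={1}∪out(6)={1}
  fail(17) 'baabaa': from fail(16)=13 chase 'a': 13 ⇒ 14;  out={3}∪out(14)={3}

Scan:
pos 0 'b': at 12
pos 1 'b': at 12 ·f
pos 2 'c': at 21
pos 3 'c': at 22
pos 4 'b': at 23  ** P2@[2:4]
pos 5 'b': at 24  ** P6@[1:5]
pos 6 'c': at 21 ·f
pos 7 'b': at 12 ·f
pos 8 'b': at 12 ·f
pos 9 'c': at 21
pos 10 'b': at 12 ·f
pos 11 'b': at 12 ·f
pos 12 'a': at 13
pos 13 'c': at 25 ·f
pos 14 'b': at 26
pos 15 'c': at 27  ** P7@[12:15]
pos 16 'c': at 22 ·f
pos 17 'c': at 7 ·f
pos 18 'b': at 11 ·f  ** P2@[16:18]
pos 19 'a': at 13 ·f
pos 20 'b': at 12 ·f
pos 21 'a': at 13
pos 22 'a': at 14
pos 23 'b': at 15
pos 24 'a': at 16
pos 25 'a': at 17  ** P3@[20:25]
pos 26 'c': at 20 ·f  ** P5@[24:26]
pos 27 'c': at 6 ·f
pos 28 'c': at 7
pos 29 'a': at 8
pos 30 'c': at 9  ** P4@[28:30]
pos 31 'c': at 10  ** P1@[26:31]
pos 32 'a': at 2 ·f
pos 33 'c': at 3  ** P4@[31:33]
pos 34 'a': at 2 ·f
pos 35 'a': at 19 ·f
pos 36 'c': at 20  ** P5@[34:36]
pos 37 'b': at 26 ·f
pos 38 'c': at 27  ** P7@[35:38]
pos 39 'c': at 22 ·f
pos 40 'c': at 7 ·f
pos 41 'b': at 11 ·f  ** P2@[39:41]
pos 42 'b': at 12 ·f
pos 43 'c': at 21
pos 44 'c': at 22
pos 45 'c': at 7 ·f
pos 46 'c': at 7 ·f
pos 47 'a': at 8
pos 48 'c': at 9  ** P4@[46:48]
pos 49 'c': at 10  ** P1@[44:49]
pos 50 'a': at 2 ·f
pos 51 'c': at 3  ** P4@[49:51]
pos 52 'c': at 6 ·f
pos 53 'c': at 7
pos 54 'c': at 7 ·f
pos 55 'a': at 8
pos 56 'c': at 9  ** P4@[54:56]
pos 57 'c': at 10  ** P1@[52:57]
pos 58 'c': at 7 ·f

Result: [[4,2],[5,6],[15,7],[18,2],[25,3],[26,5],[30,4],[31,1],[33,4],[36,5],[38,7],[41,2],[48,4],[49,1],[51,4],[56,4],[57,1]]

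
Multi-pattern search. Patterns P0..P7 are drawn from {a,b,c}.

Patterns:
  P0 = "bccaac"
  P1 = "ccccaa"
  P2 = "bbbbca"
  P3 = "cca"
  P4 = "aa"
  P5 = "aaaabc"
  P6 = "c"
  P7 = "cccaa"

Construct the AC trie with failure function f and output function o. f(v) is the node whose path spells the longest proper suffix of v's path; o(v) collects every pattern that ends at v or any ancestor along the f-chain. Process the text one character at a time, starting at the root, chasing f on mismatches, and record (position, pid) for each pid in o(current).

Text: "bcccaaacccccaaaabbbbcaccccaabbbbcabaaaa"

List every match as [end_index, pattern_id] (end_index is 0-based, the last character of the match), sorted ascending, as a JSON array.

Build automaton:
Trie nodes:
  n0 'ε': a→19 b→1 c→7
  n1 'b': b→13 c→2
  n2 'bc': c→3
  n3 'bcc': a→4
  n4 'bcca': a→5
  n5 'bccaa': c→6
  n6 'bccaac': ·  [P0 ends]
  n7 'c': c→8  [P6 ends]
  n8 'cc': a→18 c→9
  n9 'ccc': a→25 c→10
  n10 'cccc': a→11
  n11 'cccca': a→12
  n12 'ccccaa': ·  [P1 ends]
  n13 'bb': b→14
  n14 'bbb': b→15
  n15 'bbbb': c→16
  n16 'bbbbc': a→17
  n17 'bbbbca': ·  [P2 ends]
  n18 'cca': ·  [P3 ends]
  n19 'a': a→20
  n20 'aa': a→21  [P4 ends]
  n21 'aaa': a→22
  n22 'aaaa': b→23
  n23 'aaaab': c→24
  n24 'aaaabc': ·  [P5 ends]
  n25 'ccca': a→26
  n26 'cccaa': ·  [P7 ends]

Failure links (BFS by depth):
  n1('b'): parent n0 fail=0; on 'b' 0 → fail=0;  out ∅∪∅=∅
  n7('c'): parent n0 fail=0; on 'c' 0 → fail=0;  out {6}∪∅={6}
  n19('a'): parent n0 fail=0; on 'a' 0 → fail=0;  out ∅∪∅=∅
  n2('bc'): parent n1 fail=0; on 'c' 0 → fail=7;  out ∅∪{6}={6}
  n8('cc'): parent n7 fail=0; on 'c' 0 → fail=7;  out ∅∪{6}={6}
  n13('bb'): parent n1 fail=0; on 'b' 0 → fail=1;  out ∅∪∅=∅
  n20('aa'): parent n19 fail=0; on 'a' 0 → fail=19;  out {4}∪∅={4}
  n3('bcc'): parent n2 fail=7; on 'c' 7 → fail=8;  out ∅∪{6}={6}
  n9('ccc'): parent n8 fail=7; on 'c' 7 → fail=8;  out ∅∪{6}={6}
  n14('bbb'): parent n13 fail=1; on 'b' 1 → fail=13;  out ∅∪∅=∅
  n18('cca'): parent n8 fail=7; on 'a' 7→0 → fail=19;  out {3}∪∅={3}
  n21('aaa'): parent n20 fail=19; on 'a' 19 → fail=20;  out ∅∪{4}={4}
  n4('bcca'): parent n3 fail=8; on 'a' 8 → fail=18;  out ∅∪{3}={3}
  n10('cccc'): parent n9 fail=8; on 'c' 8 → fail=9;  out ∅∪{6}={6}
  n15('bbbb'): parent n14 fail=13; on 'b' 13 → fail=14;  out ∅∪∅=∅
  n22('aaaa'): parent n21 fail=20; on 'a' 20 → fail=21;  out ∅∪{4}={4}
  n25('ccca'): parent n9 fail=8; on 'a' 8 → fail=18;  out ∅∪{3}={3}
  n5('bccaa'): parent n4 fail=18; on 'a' 18→19 → fail=20;  out ∅∪{4}={4}
  n11('cccca'): parent n10 fail=9; on 'a' 9 → fail=25;  out ∅∪{3}={3}
  n16('bbbbc'): parent n15 fail=14; on 'c' 14→13→1 → fail=2;  out ∅∪{6}={6}
  n23('aaaab'): parent n22 fail=21; on 'b' 21→20→19→0 → fail=1;  out ∅∪∅=∅
  n26('cccaa'): parent n25 fail=18; on 'a' 18→19 → fail=20;  out {7}∪{4}={4,7}
  n6('bccaac'): parent n5 fail=20; on 'c' 20→19→0 → fail=7;  out {0}∪{6}={0,6}
  n12('ccccaa'): parent n11 fail=25; on 'a' 25 → fail=26;  out {1}∪{4,7}={1,4,7}
  n17('bbbbca'): parent n16 fail=2; on 'a' 2→7→0 → fail=19;  out {2}∪∅={2}
  n24('aaaabc'): parent n23 fail=1; on 'c' 1 → fail=2;  out {5}∪{6}={5,6}

Run:
[0] read 'b'  n0⇒n1
[1] read 'c'  n1⇒n2  ** P6@[1:1]
[2] read 'c'  n2⇒n3  ** P6@[2:2]
[3] read 'c'  n3⇒n9 ·f  ** P6@[3:3]
[4] read 'a'  n9⇒n25  ** P3@[2:4]
[5] read 'a'  n25⇒n26  ** P4@[4:5],P7@[1:5]
[6] read 'a'  n26⇒n21 ·f  ** P4@[5:6]
[7] read 'c'  n21⇒n7 ·f  ** P6@[7:7]
[8] read 'c'  n7⇒n8  ** P6@[8:8]
[9] read 'c'  n8⇒n9  ** P6@[9:9]
[10] read 'c'  n9⇒n10  ** P6@[10:10]
[11] read 'c'  n10⇒n10 ·f  ** P6@[11:11]
[12] read 'a'  n10⇒n11  ** P3@[10:12]
[13] read 'a'  n11⇒n12  ** P1@[8:13],P4@[12:13],P7@[9:13]
[14] read 'a'  n12⇒n21 ·f  ** P4@[13:14]
[15] read 'a'  n21⇒n22  ** P4@[14:15]
[16] read 'b'  n22⇒n23
[17] read 'b'  n23⇒n13 ·f
[18] read 'b'  n13⇒n14
[19] read 'b'  n14⇒n15
[20] read 'c'  n15⇒n16  ** P6@[20:20]
[21] read 'a'  n16⇒n17  ** P2@[16:21]
[22] read 'c'  n17⇒n7 ·f  ** P6@[22:22]
[23] read 'c'  n7⇒n8  ** P6@[23:23]
[24] read 'c'  n8⇒n9  ** P6@[24:24]
[25] read 'c'  n9⇒n10  ** P6@[25:25]
[26] read 'a'  n10⇒n11  ** P3@[24:26]
[27] read 'a'  n11⇒n12  ** P1@[22:27],P4@[26:27],P7@[23:27]
[28] read 'b'  n12⇒n1 ·f
[29] read 'b'  n1⇒n13
[30] read 'b'  n13⇒n14
[31] read 'b'  n14⇒n15
[32] read 'c'  n15⇒n16  ** P6@[32:32]
[33] read 'a'  n16⇒n17  ** P2@[28:33]
[34] read 'b'  n17⇒n1 ·f
[35] read 'a'  n1⇒n19 ·f
[36] read 'a'  n19⇒n20  ** P4@[35:36]
[37] read 'a'  n20⇒n21  ** P4@[36:37]
[38] read 'a'  n21⇒n22  ** P4@[37:38]

All matches (sorted): [[1,6],[2,6],[3,6],[4,3],[5,4],[5,7],[6,4],[7,6],[8,6],[9,6],[10,6],[11,6],[12,3],[13,1],[13,4],[13,7],[14,4],[15,4],[20,6],[21,2],[22,6],[23,6],[24,6],[25,6],[26,3],[27,1],[27,4],[27,7],[32,6],[33,2],[36,4],[37,4],[38,4]]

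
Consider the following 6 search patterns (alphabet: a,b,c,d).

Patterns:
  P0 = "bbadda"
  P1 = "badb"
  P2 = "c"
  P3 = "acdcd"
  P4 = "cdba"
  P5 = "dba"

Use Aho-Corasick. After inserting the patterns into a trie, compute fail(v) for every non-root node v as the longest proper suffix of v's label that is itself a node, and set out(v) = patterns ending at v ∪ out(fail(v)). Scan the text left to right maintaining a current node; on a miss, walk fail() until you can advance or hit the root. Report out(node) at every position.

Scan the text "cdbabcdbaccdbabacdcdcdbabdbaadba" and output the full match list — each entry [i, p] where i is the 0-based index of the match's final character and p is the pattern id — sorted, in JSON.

Build:
Trie (insert patterns):
  0='ε' goto a→11 b→1 c→10 d→19
  1='b' goto a→7 b→2
  2='bb' goto a→3
  3='bba' goto d→4
  4='bbad' goto d→5
  5='bbadd' goto a→6
  6='bbadda' goto ·  [P0 ends]
  7='ba' goto d→8
  8='bad' goto b→9
  9='badb' goto ·  [P1 ends]
  10='c' goto d→16  [P2 ends]
  11='a' goto c→12
  12='ac' goto d→13
  13='acd' goto c→14
  14='acdc' goto d→15
  15='acdcd' goto ·  [P3 ends]
  16='cd' goto b→17
  17='cdb' goto a→18
  18='cdba' goto ·  [P4 ends]
  19='d' goto b→20
  20='db' goto a→21
  21='dba' goto ·  [P5 ends]

BFS fail/out derivation:
  n1('b'): parent n0 fail=0; on 'b' 0 → fail=0;  out ∅∪∅=∅
  n10('c'): parent n0 fail=0; on 'c' 0 → fail=0;  out {2}∪∅={2}
  n11('a'): parent n0 fail=0; on 'a' 0 → fail=0;  out ∅∪∅=∅
  n19('d'): parent n0 fail=0; on 'd' 0 → fail=0;  out ∅∪∅=∅
  n2('bb'): parent n1 fail=0; on 'b' 0 → fail=1;  out ∅∪∅=∅
  n7('ba'): parent n1 fail=0; on 'a' 0 → fail=11;  out ∅∪∅=∅
  n12('ac'): parent n11 fail=0; on 'c' 0 → fail=10;  out ∅∪{2}={2}
  n16('cd'): parent n10 fail=0; on 'd' 0 → fail=19;  out ∅∪∅=∅
  n20('db'): parent n19 fail=0; on 'b' 0 → fail=1;  out ∅∪∅=∅
  n3('bba'): parent n2 fail=1; on 'a' 1 → fail=7;  out ∅∪∅=∅
  n8('bad'): parent n7 fail=11; on 'd' 11→0 → fail=19;  out ∅∪∅=∅
  n13('acd'): parent n12 fail=10; on 'd' 10 → fail=16;  out ∅∪∅=∅
  n17('cdb'): parent n16 fail=19; on 'b' 19 → fail=20;  out ∅∪∅=∅
  n21('dba'): parent n20 fail=1; on 'a' 1 → fail=7;  out {5}∪∅={5}
  n4('bbad'): parent n3 fail=7; on 'd' 7 → fail=8;  out ∅∪∅=∅
  n9('badb'): parent n8 fail=19; on 'b' 19 → fail=20;  out {1}∪∅={1}
  n14('acdc'): parent n13 fail=16; on 'c' 16→19→0 → fail=10;  out ∅∪{2}={2}
  n18('cdba'): parent n17 fail=20; on 'a' 20 → fail=21;  out {4}∪{5}={4,5}
  n5('bbadd'): parent n4 fail=8; on 'd' 8→19→0 → fail=19;  out ∅∪∅=∅
  n15('acdcd'): parent n14 fail=10; on 'd' 10 → fail=16;  out {3}∪∅={3}
  n6('bbadda'): parent n5 fail=19; on 'a' 19→0 → fail=11;  out {0}∪∅={0}

Run:
pos 0 'c': at 10  → match P2@[0:0]
pos 1 'd': at 16
pos 2 'b': at 17
pos 3 'a': at 18  → match P4@[0:3],P5@[1:3]
pos 4 'b': at 1 (via fail)
pos 5 'c': at 10 (via fail)  → match P2@[5:5]
pos 6 'd': at 16
pos 7 'b': at 17
pos 8 'a': at 18  → match P4@[5:8],P5@[6:8]
pos 9 'c': at 12 (via fail)  → match P2@[9:9]
pos 10 'c': at 10 (via fail)  → match P2@[10:10]
pos 11 'd': at 16
pos 12 'b': at 17
pos 13 'a': at 18  → match P4@[10:13],P5@[11:13]
pos 14 'b': at 1 (via fail)
pos 15 'a': at 7
pos 16 'c': at 12 (via fail)  → match P2@[16:16]
pos 17 'd': at 13
pos 18 'c': at 14  → match P2@[18:18]
pos 19 'd': at 15  → match P3@[15:19]
pos 20 'c': at 10 (via fail)  → match P2@[20:20]
pos 21 'd': at 16
pos 22 'b': at 17
pos 23 'a': at 18  → match P4@[20:23],P5@[21:23]
pos 24 'b': at 1 (via fail)
pos 25 'd': at 19 (via fail)
pos 26 'b': at 20
pos 27 'a': at 21  → match P5@[25:27]
pos 28 'a': at 11 (via fail)
pos 29 'd': at 19 (via fail)
pos 30 'b': at 20
pos 31 'a': at 21  → match P5@[29:31]

Matches: [[0,2],[3,4],[3,5],[5,2],[8,4],[8,5],[9,2],[10,2],[13,4],[13,5],[16,2],[18,2],[19,3],[20,2],[23,4],[23,5],[27,5],[31,5]]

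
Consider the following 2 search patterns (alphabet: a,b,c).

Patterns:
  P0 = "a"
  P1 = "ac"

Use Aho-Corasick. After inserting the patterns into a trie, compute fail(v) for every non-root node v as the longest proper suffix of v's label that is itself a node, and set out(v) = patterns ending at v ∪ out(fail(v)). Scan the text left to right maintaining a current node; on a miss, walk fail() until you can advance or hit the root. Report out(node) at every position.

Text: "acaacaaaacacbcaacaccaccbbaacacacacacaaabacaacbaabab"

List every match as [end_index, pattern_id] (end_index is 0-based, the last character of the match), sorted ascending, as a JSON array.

Build automaton:
Trie nodes:
  0='ε' goto a→1
  1='a' goto c→2  ←P0
  2='ac' goto ·  ←P1

Failure links (BFS by depth):
  fail(1) 'a': from fail(0)=0 chase 'a': 0 ⇒ 0;  out={0}∪out(0)={0}
  fail(2) 'ac': from fail(1)=0 chase 'c': 0 ⇒ 0;  out={1}∪out(0)={1}

Text stream:
pos 0 'a': at 1  ** P0@[0:0]
pos 1 'c': at 2  ** P1@[0:1]
pos 2 'a': at 1 (via fail)  ** P0@[2:2]
pos 3 'a': at 1 (via fail)  ** P0@[3:3]
pos 4 'c': at 2  ** P1@[3:4]
pos 5 'a': at 1 (via fail)  ** P0@[5:5]
pos 6 'a': at 1 (via fail)  ** P0@[6:6]
pos 7 'a': at 1 (via fail)  ** P0@[7:7]
pos 8 'a': at 1 (via fail)  ** P0@[8:8]
pos 9 'c': at 2  ** P1@[8:9]
pos 10 'a': at 1 (via fail)  ** P0@[10:10]
pos 11 'c': at 2  ** P1@[10:11]
pos 12 'b': at 0 (via fail)
pos 13 'c': at 0
pos 14 'a': at 1  ** P0@[14:14]
pos 15 'a': at 1 (via fail)  ** P0@[15:15]
pos 16 'c': at 2  ** P1@[15:16]
pos 17 'a': at 1 (via fail)  ** P0@[17:17]
pos 18 'c': at 2  ** P1@[17:18]
pos 19 'c': at 0 (via fail)
pos 20 'a': at 1  ** P0@[20:20]
pos 21 'c': at 2  ** P1@[20:21]
pos 22 'c': at 0 (via fail)
pos 23 'b': at 0
pos 24 'b': at 0
pos 25 'a': at 1  ** P0@[25:25]
pos 26 'a': at 1 (via fail)  ** P0@[26:26]
pos 27 'c': at 2  ** P1@[26:27]
pos 28 'a': at 1 (via fail)  ** P0@[28:28]
pos 29 'c': at 2  ** P1@[28:29]
pos 30 'a': at 1 (via fail)  ** P0@[30:30]
pos 31 'c': at 2  ** P1@[30:31]
pos 32 'a': at 1 (via fail)  ** P0@[32:32]
pos 33 'c': at 2  ** P1@[32:33]
pos 34 'a': at 1 (via fail)  ** P0@[34:34]
pos 35 'c': at 2  ** P1@[34:35]
pos 36 'a': at 1 (via fail)  ** P0@[36:36]
pos 37 'a': at 1 (via fail)  ** P0@[37:37]
pos 38 'a': at 1 (via fail)  ** P0@[38:38]
pos 39 'b': at 0 (via fail)
pos 40 'a': at 1  ** P0@[40:40]
pos 41 'c': at 2  ** P1@[40:41]
pos 42 'a': at 1 (via fail)  ** P0@[42:42]
pos 43 'a': at 1 (via fail)  ** P0@[43:43]
pos 44 'c': at 2  ** P1@[43:44]
pos 45 'b': at 0 (via fail)
pos 46 'a': at 1  ** P0@[46:46]
pos 47 'a': at 1 (via fail)  ** P0@[47:47]
pos 48 'b': at 0 (via fail)
pos 49 'a': at 1  ** P0@[49:49]
pos 50 'b': at 0 (via fail)

Result: [[0,0],[1,1],[2,0],[3,0],[4,1],[5,0],[6,0],[7,0],[8,0],[9,1],[10,0],[11,1],[14,0],[15,0],[16,1],[17,0],[18,1],[20,0],[21,1],[25,0],[26,0],[27,1],[28,0],[29,1],[30,0],[31,1],[32,0],[33,1],[34,0],[35,1],[36,0],[37,0],[38,0],[40,0],[41,1],[42,0],[43,0],[44,1],[46,0],[47,0],[49,0]]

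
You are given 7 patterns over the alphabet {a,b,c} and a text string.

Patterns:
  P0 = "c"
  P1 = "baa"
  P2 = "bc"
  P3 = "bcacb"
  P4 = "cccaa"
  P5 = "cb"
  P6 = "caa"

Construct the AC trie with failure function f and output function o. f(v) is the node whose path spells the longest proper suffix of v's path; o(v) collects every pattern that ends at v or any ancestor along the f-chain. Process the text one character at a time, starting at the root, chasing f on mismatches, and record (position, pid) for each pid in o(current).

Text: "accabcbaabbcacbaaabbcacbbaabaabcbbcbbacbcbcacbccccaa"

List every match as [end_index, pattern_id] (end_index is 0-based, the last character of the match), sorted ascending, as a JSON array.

Build:
Trie (insert patterns):
  n0 'ε': b→2 c→1
  n1 'c': a→14 b→13 c→9  [P0 ends]
  n2 'b': a→3 c→5
  n3 'ba': a→4
  n4 'baa': ·  [P1 ends]
  n5 'bc': a→6  [P2 ends]
  n6 'bca': c→7
  n7 'bcac': b→8
  n8 'bcacb': ·  [P3 ends]
  n9 'cc': c→10
  n10 'ccc': a→11
  n11 'ccca': a→12
  n12 'cccaa': ·  [P4 ends]
  n13 'cb': ·  [P5 ends]
  n14 'ca': a→15
  n15 'caa': ·  [P6 ends]

Failure links (BFS by depth):
  fail(1) 'c': from fail(0)=0 chase 'c': 0 ⇒ 0;  out={0}∪out(0)={0}
  fail(2) 'b': from fail(0)=0 chase 'b': 0 ⇒ 0;  out=∅∪out(0)=∅
  fail(3) 'ba': from fail(2)=0 chase 'a': 0 ⇒ 0;  out=∅∪out(0)=∅
  fail(5) 'bc': from fail(2)=0 chase 'c': 0 ⇒ 1;  out={2}∪out(1)={0,2}
  fail(9) 'cc': from fail(1)=0 chase 'c': 0 ⇒ 1;  out=∅∪out(1)={0}
  fail(13) 'cb': from fail(1)=0 chase 'b': 0 ⇒ 2;  out={5}∪out(2)={5}
  fail(14) 'ca': from fail(1)=0 chase 'a': 0 ⇒ 0;  out=∅∪out(0)=∅
  fail(4) 'baa': from fail(3)=0 chase 'a': 0 ⇒ 0;  out={1}∪out(0)={1}
  fail(6) 'bca': from fail(5)=1 chase 'a': 1 ⇒ 14;  out=∅∪out(14)=∅
  fail(10) 'ccc': from fail(9)=1 chase 'c': 1 ⇒ 9;  out=∅∪out(9)={0}
  fail(15) 'caa': from fail(14)=0 chase 'a': 0 ⇒ 0;  out={6}∪out(0)={6}
  fail(7) 'bcac': from fail(6)=14 chase 'c': 14→0 ⇒ 1;  out=∅∪out(1)={0}
  fail(11) 'ccca': from fail(10)=9 chase 'a': 9→1 ⇒ 14;  out=∅∪out(14)=∅
  fail(8) 'bcacb': from fail(7)=1 chase 'b': 1 ⇒ 13;  out={3}∪out(13)={3,5}
  fail(12) 'cccaa': from fail(11)=14 chase 'a': 14 ⇒ 15;  out={4}∪out(15)={4,6}

Text stream:
[0] read 'a'  n0⇒n0
[1] read 'c'  n0⇒n1  → match P0@[1:1]
[2] read 'c'  n1⇒n9  → match P0@[2:2]
[3] read 'a'  n9⇒n14 (via fail)
[4] read 'b'  n14⇒n2 (via fail)
[5] read 'c'  n2⇒n5  → match P0@[5:5],P2@[4:5]
[6] read 'b'  n5⇒n13 (via fail)  → match P5@[5:6]
[7] read 'a'  n13⇒n3 (via fail)
[8] read 'a'  n3⇒n4  → match P1@[6:8]
[9] read 'b'  n4⇒n2 (via fail)
[10] read 'b'  n2⇒n2 (via fail)
[11] read 'c'  n2⇒n5  → match P0@[11:11],P2@[10:11]
[12] read 'a'  n5⇒n6
[13] read 'c'  n6⇒n7  → match P0@[13:13]
[14] read 'b'  n7⇒n8  → match P3@[10:14],P5@[13:14]
[15] read 'a'  n8⇒n3 (via fail)
[16] read 'a'  n3⇒n4  → match P1@[14:16]
[17] read 'a'  n4⇒n0 (via fail)
[18] read 'b'  n0⇒n2
[19] read 'b'  n2⇒n2 (via fail)
[20] read 'c'  n2⇒n5  → match P0@[20:20],P2@[19:20]
[21] read 'a'  n5⇒n6
[22] read 'c'  n6⇒n7  → match P0@[22:22]
[23] read 'b'  n7⇒n8  → match P3@[19:23],P5@[22:23]
[24] read 'b'  n8⇒n2 (via fail)
[25] read 'a'  n2⇒n3
[26] read 'a'  n3⇒n4  → match P1@[24:26]
[27] read 'b'  n4⇒n2 (via fail)
[28] read 'a'  n2⇒n3
[29] read 'a'  n3⇒n4  → match P1@[27:29]
[30] read 'b'  n4⇒n2 (via fail)
[31] read 'c'  n2⇒n5  → match P0@[31:31],P2@[30:31]
[32] read 'b'  n5⇒n13 (via fail)  → match P5@[31:32]
[33] read 'b'  n13⇒n2 (via fail)
[34] read 'c'  n2⇒n5  → match P0@[34:34],P2@[33:34]
[35] read 'b'  n5⇒n13 (via fail)  → match P5@[34:35]
[36] read 'b'  n13⇒n2 (via fail)
[37] read 'a'  n2⇒n3
[38] read 'c'  n3⇒n1 (via fail)  → match P0@[38:38]
[39] read 'b'  n1⇒n13  → match P5@[38:39]
[40] read 'c'  n13⇒n5 (via fail)  → match P0@[40:40],P2@[39:40]
[41] read 'b'  n5⇒n13 (via fail)  → match P5@[40:41]
[42] read 'c'  n13⇒n5 (via fail)  → match P0@[42:42],P2@[41:42]
[43] read 'a'  n5⇒n6
[44] read 'c'  n6⇒n7  → match P0@[44:44]
[45] read 'b'  n7⇒n8  → match P3@[41:45],P5@[44:45]
[46] read 'c'  n8⇒n5 (via fail)  → match P0@[46:46],P2@[45:46]
[47] read 'c'  n5⇒n9 (via fail)  → match P0@[47:47]
[48] read 'c'  n9⇒n10  → match P0@[48:48]
[49] read 'c'  n10⇒n10 (via fail)  → match P0@[49:49]
[50] read 'a'  n10⇒n11
[51] read 'a'  n11⇒n12  → match P4@[47:51],P6@[49:51]

Result: [[1,0],[2,0],[5,0],[5,2],[6,5],[8,1],[11,0],[11,2],[13,0],[14,3],[14,5],[16,1],[20,0],[20,2],[22,0],[23,3],[23,5],[26,1],[29,1],[31,0],[31,2],[32,5],[34,0],[34,2],[35,5],[38,0],[39,5],[40,0],[40,2],[41,5],[42,0],[42,2],[44,0],[45,3],[45,5],[46,0],[46,2],[47,0],[48,0],[49,0],[51,4],[51,6]]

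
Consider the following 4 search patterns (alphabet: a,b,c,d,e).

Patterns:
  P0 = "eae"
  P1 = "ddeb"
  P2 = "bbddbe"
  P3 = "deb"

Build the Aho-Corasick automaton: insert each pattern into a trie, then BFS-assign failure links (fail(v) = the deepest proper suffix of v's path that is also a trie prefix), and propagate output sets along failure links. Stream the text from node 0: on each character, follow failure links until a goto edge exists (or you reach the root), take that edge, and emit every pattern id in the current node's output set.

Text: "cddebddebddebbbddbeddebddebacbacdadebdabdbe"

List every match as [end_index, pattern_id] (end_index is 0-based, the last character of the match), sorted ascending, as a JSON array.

Build:
Trie nodes:
  0='ε' goto b→8 d→4 e→1
  1='e' goto a→2
  2='ea' goto e→3
  3='eae' goto ·  ←P0
  4='d' goto d→5 e→14
  5='dd' goto e→6
  6='dde' goto b→7
  7='ddeb' goto ·  ←P1
  8='b' goto b→9
  9='bb' goto d→10
  10='bbd' goto d→11
  11='bbdd' goto b→12
  12='bbddb' goto e→13
  13='bbddbe' goto ·  ←P2
  14='de' goto b→15
  15='deb' goto ·  ←P3

BFS fail/out derivation:
  fail(1) 'e': from fail(0)=0 chase 'e': 0 ⇒ 0;  out=∅∪out(0)=∅
  fail(4) 'd': from fail(0)=0 chase 'd': 0 ⇒ 0;  out=∅∪out(0)=∅
  fail(8) 'b': from fail(0)=0 chase 'b': 0 ⇒ 0;  out=∅∪out(0)=∅
  fail(2) 'ea': from fail(1)=0 chase 'a': 0 ⇒ 0;  out=∅∪out(0)=∅
  fail(5) 'dd': from fail(4)=0 chase 'd': 0 ⇒ 4;  out=∅∪out(4)=∅
  fail(9) 'bb': from fail(8)=0 chase 'b': 0 ⇒ 8;  out=∅∪out(8)=∅
  fail(14) 'de': from fail(4)=0 chase 'e': 0 ⇒ 1;  out=∅∪out(1)=∅
  fail(3) 'eae': from fail(2)=0 chase 'e': 0 ⇒ 1;  out={0}∪out(1)={0}
  fail(6) 'dde': from fail(5)=4 chase 'e': 4 ⇒ 14;  out=∅∪out(14)=∅
  fail(10) 'bbd': from fail(9)=8 chase 'd': 8→0 ⇒ 4;  out=∅∪out(4)=∅
  fail(15) 'deb': from fail(14)=1 chase 'b': 1→0 ⇒ 8;  out={3}∪out(8)={3}
  fail(7) 'ddeb': from fail(6)=14 chase 'b': 14 ⇒ 15;  out={1}∪out(15)={1,3}
  fail(11) 'bbdd': from fail(10)=4 chase 'd': 4 ⇒ 5;  out=∅∪out(5)=∅
  fail(12) 'bbddb': from fail(11)=5 chase 'b': 5→4→0 ⇒ 8;  out=∅∪out(8)=∅
  fail(13) 'bbddbe': from fail(12)=8 chase 'e': 8→0 ⇒ 1;  out={2}∪out(1)={2}

Text stream:
i=0 'c': node 0→0
i=1 'd': node 0→4
i=2 'd': node 4→5
i=3 'e': node 5→6
i=4 'b': node 6→7  → match P1@[1:4],P3@[2:4]
i=5 'd': node 7→4 (fail-walked)
i=6 'd': node 4→5
i=7 'e': node 5→6
i=8 'b': node 6→7  → match P1@[5:8],P3@[6:8]
i=9 'd': node 7→4 (fail-walked)
i=10 'd': node 4→5
i=11 'e': node 5→6
i=12 'b': node 6→7  → match P1@[9:12],P3@[10:12]
i=13 'b': node 7→9 (fail-walked)
i=14 'b': node 9→9 (fail-walked)
i=15 'd': node 9→10
i=16 'd': node 10→11
i=17 'b': node 11→12
i=18 'e': node 12→13  → match P2@[13:18]
i=19 'd': node 13→4 (fail-walked)
i=20 'd': node 4→5
i=21 'e': node 5→6
i=22 'b': node 6→7  → match P1@[19:22],P3@[20:22]
i=23 'd': node 7→4 (fail-walked)
i=24 'd': node 4→5
i=25 'e': node 5→6
i=26 'b': node 6→7  → match P1@[23:26],P3@[24:26]
i=27 'a': node 7→0 (fail-walked)
i=28 'c': node 0→0
i=29 'b': node 0→8
i=30 'a': node 8→0 (fail-walked)
i=31 'c': node 0→0
i=32 'd': node 0→4
i=33 'a': node 4→0 (fail-walked)
i=34 'd': node 0→4
i=35 'e': node 4→14
i=36 'b': node 14→15  → match P3@[34:36]
i=37 'd': node 15→4 (fail-walked)
i=38 'a': node 4→0 (fail-walked)
i=39 'b': node 0→8
i=40 'd': node 8→4 (fail-walked)
i=41 'b': node 4→8 (fail-walked)
i=42 'e': node 8→1 (fail-walked)

Result: [[4,1],[4,3],[8,1],[8,3],[12,1],[12,3],[18,2],[22,1],[22,3],[26,1],[26,3],[36,3]]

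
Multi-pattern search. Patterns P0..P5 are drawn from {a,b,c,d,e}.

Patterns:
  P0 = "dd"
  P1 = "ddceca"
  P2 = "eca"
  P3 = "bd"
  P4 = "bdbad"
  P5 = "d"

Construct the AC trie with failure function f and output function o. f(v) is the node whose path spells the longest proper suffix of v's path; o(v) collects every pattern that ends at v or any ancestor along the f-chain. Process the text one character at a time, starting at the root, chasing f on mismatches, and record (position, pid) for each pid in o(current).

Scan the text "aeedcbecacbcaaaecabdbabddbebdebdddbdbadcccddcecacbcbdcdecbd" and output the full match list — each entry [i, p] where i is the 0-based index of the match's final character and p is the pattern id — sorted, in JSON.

Build automaton:
Trie nodes:
  n0 'ε': b→10 d→1 e→7
  n1 'd': d→2  ←P5
  n2 'dd': c→3  ←P0
  n3 'ddc': e→4
  n4 'ddce': c→5
  n5 'ddcec': a→6
  n6 'ddceca': ·  ←P1
  n7 'e': c→8
  n8 'ec': a→9
  n9 'eca': ·  ←P2
  n10 'b': d→11
  n11 'bd': b→12  ←P3
  n12 'bdb': a→13
  n13 'bdba': d→14
  n14 'bdbad': ·  ←P4

Failure links (BFS by depth):
  n1('d'): parent n0 fail=0; on 'd' 0 → fail=0;  out {5}∪∅={5}
  n7('e'): parent n0 fail=0; on 'e' 0 → fail=0;  out ∅∪∅=∅
  n10('b'): parent n0 fail=0; on 'b' 0 → fail=0;  out ∅∪∅=∅
  n2('dd'): parent n1 fail=0; on 'd' 0 → fail=1;  out {0}∪{5}={0,5}
  n8('ec'): parent n7 fail=0; on 'c' 0 → fail=0;  out ∅∪∅=∅
  n11('bd'): parent n10 fail=0; on 'd' 0 → fail=1;  out {3}∪{5}={3,5}
  n3('ddc'): parent n2 fail=1; on 'c' 1→0 → fail=0;  out ∅∪∅=∅
  n9('eca'): parent n8 fail=0; on 'a' 0 → fail=0;  out {2}∪∅={2}
  n12('bdb'): parent n11 fail=1; on 'b' 1→0 → fail=10;  out ∅∪∅=∅
  n4('ddce'): parent n3 fail=0; on 'e' 0 → fail=7;  out ∅∪∅=∅
  n13('bdba'): parent n12 fail=10; on 'a' 10→0 → fail=0;  out ∅∪∅=∅
  n5('ddcec'): parent n4 fail=7; on 'c' 7 → fail=8;  out ∅∪∅=∅
  n14('bdbad'): parent n13 fail=0; on 'd' 0 → fail=1;  out {4}∪{5}={4,5}
  n6('ddceca'): parent n5 fail=8; on 'a' 8 → fail=9;  out {1}∪{2}={1,2}

Run:
[0] read 'a'  n0⇒n0
[1] read 'e'  n0⇒n7
[2] read 'e'  n7⇒n7 ·f
[3] read 'd'  n7⇒n1 ·f  ** P5@[3:3]
[4] read 'c'  n1⇒n0 ·f
[5] read 'b'  n0⇒n10
[6] read 'e'  n10⇒n7 ·f
[7] read 'c'  n7⇒n8
[8] read 'a'  n8⇒n9  ** P2@[6:8]
[9] read 'c'  n9⇒n0 ·f
[10] read 'b'  n0⇒n10
[11] read 'c'  n10⇒n0 ·f
[12] read 'a'  n0⇒n0
[13] read 'a'  n0⇒n0
[14] read 'a'  n0⇒n0
[15] read 'e'  n0⇒n7
[16] read 'c'  n7⇒n8
[17] read 'a'  n8⇒n9  ** P2@[15:17]
[18] read 'b'  n9⇒n10 ·f
[19] read 'd'  n10⇒n11  ** P3@[18:19],P5@[19:19]
[20] read 'b'  n11⇒n12
[21] read 'a'  n12⇒n13
[22] read 'b'  n13⇒n10 ·f
[23] read 'd'  n10⇒n11  ** P3@[22:23],P5@[23:23]
[24] read 'd'  n11⇒n2 ·f  ** P0@[23:24],P5@[24:24]
[25] read 'b'  n2⇒n10 ·f
[26] read 'e'  n10⇒n7 ·f
[27] read 'b'  n7⇒n10 ·f
[28] read 'd'  n10⇒n11  ** P3@[27:28],P5@[28:28]
[29] read 'e'  n11⇒n7 ·f
[30] read 'b'  n7⇒n10 ·f
[31] read 'd'  n10⇒n11  ** P3@[30:31],P5@[31:31]
[32] read 'd'  n11⇒n2 ·f  ** P0@[31:32],P5@[32:32]
[33] read 'd'  n2⇒n2 ·f  ** P0@[32:33],P5@[33:33]
[34] read 'b'  n2⇒n10 ·f
[35] read 'd'  n10⇒n11  ** P3@[34:35],P5@[35:35]
[36] read 'b'  n11⇒n12
[37] read 'a'  n12⇒n13
[38] read 'd'  n13⇒n14  ** P4@[34:38],P5@[38:38]
[39] read 'c'  n14⇒n0 ·f
[40] read 'c'  n0⇒n0
[41] read 'c'  n0⇒n0
[42] read 'd'  n0⇒n1  ** P5@[42:42]
[43] read 'd'  n1⇒n2  ** P0@[42:43],P5@[43:43]
[44] read 'c'  n2⇒n3
[45] read 'e'  n3⇒n4
[46] read 'c'  n4⇒n5
[47] read 'a'  n5⇒n6  ** P1@[42:47],P2@[45:47]
[48] read 'c'  n6⇒n0 ·f
[49] read 'b'  n0⇒n10
[50] read 'c'  n10⇒n0 ·f
[51] read 'b'  n0⇒n10
[52] read 'd'  n10⇒n11  ** P3@[51:52],P5@[52:52]
[53] read 'c'  n11⇒n0 ·f
[54] read 'd'  n0⇒n1  ** P5@[54:54]
[55] read 'e'  n1⇒n7 ·f
[56] read 'c'  n7⇒n8
[57] read 'b'  n8⇒n10 ·f
[58] read 'd'  n10⇒n11  ** P3@[57:58],P5@[58:58]

All matches (sorted): [[3,5],[8,2],[17,2],[19,3],[19,5],[23,3],[23,5],[24,0],[24,5],[28,3],[28,5],[31,3],[31,5],[32,0],[32,5],[33,0],[33,5],[35,3],[35,5],[38,4],[38,5],[42,5],[43,0],[43,5],[47,1],[47,2],[52,3],[52,5],[54,5],[58,3],[58,5]]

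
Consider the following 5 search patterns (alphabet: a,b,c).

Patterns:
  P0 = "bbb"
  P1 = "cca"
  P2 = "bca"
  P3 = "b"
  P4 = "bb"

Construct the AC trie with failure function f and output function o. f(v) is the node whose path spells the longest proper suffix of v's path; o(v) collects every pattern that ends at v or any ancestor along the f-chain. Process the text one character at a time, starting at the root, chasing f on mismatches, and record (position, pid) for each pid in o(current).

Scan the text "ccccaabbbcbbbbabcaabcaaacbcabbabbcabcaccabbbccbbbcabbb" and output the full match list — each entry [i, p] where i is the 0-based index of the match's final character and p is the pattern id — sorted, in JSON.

Build automaton:
Trie nodes:
  n0 'ε': b→1 c→4
  n1 'b': b→2 c→7  ←P3
  n2 'bb': b→3  ←P4
  n3 'bbb': ·  ←P0
  n4 'c': c→5
  n5 'cc': a→6
  n6 'cca': ·  ←P1
  n7 'bc': a→8
  n8 'bca': ·  ←P2

BFS fail/out derivation:
  fail(1) 'b': from fail(0)=0 chase 'b': 0 ⇒ 0;  out={3}∪out(0)={3}
  fail(4) 'c': from fail(0)=0 chase 'c': 0 ⇒ 0;  out=∅∪out(0)=∅
  fail(2) 'bb': from fail(1)=0 chase 'b': 0 ⇒ 1;  out={4}∪out(1)={3,4}
  fail(5) 'cc': from fail(4)=0 chase 'c': 0 ⇒ 4;  out=∅∪out(4)=∅
  fail(7) 'bc': from fail(1)=0 chase 'c': 0 ⇒ 4;  out=∅∪out(4)=∅
  fail(3) 'bbb': from fail(2)=1 chase 'b': 1 ⇒ 2;  out={0}∪out(2)={0,3,4}
  fail(6) 'cca': from fail(5)=4 chase 'a': 4→0 ⇒ 0;  out={1}∪out(0)={1}
  fail(8) 'bca': from fail(7)=4 chase 'a': 4→0 ⇒ 0;  out={2}∪out(0)={2}

Text stream:
pos 0 'c': at 4
pos 1 'c': at 5
pos 2 'c': at 5 ·f
pos 3 'c': at 5 ·f
pos 4 'a': at 6  → match P1@[2:4]
pos 5 'a': at 0 ·f
pos 6 'b': at 1  → match P3@[6:6]
pos 7 'b': at 2  → match P3@[7:7],P4@[6:7]
pos 8 'b': at 3  → match P0@[6:8],P3@[8:8],P4@[7:8]
pos 9 'c': at 7 ·f
pos 10 'b': at 1 ·f  → match P3@[10:10]
pos 11 'b': at 2  → match P3@[11:11],P4@[10:11]
pos 12 'b': at 3  → match P0@[10:12],P3@[12:12],P4@[11:12]
pos 13 'b': at 3 ·f  → match P0@[11:13],P3@[13:13],P4@[12:13]
pos 14 'a': at 0 ·f
pos 15 'b': at 1  → match P3@[15:15]
pos 16 'c': at 7
pos 17 'a': at 8  → match P2@[15:17]
pos 18 'a': at 0 ·f
pos 19 'b': at 1  → match P3@[19:19]
pos 20 'c': at 7
pos 21 'a': at 8  → match P2@[19:21]
pos 22 'a': at 0 ·f
pos 23 'a': at 0
pos 24 'c': at 4
pos 25 'b': at 1 ·f  → match P3@[25:25]
pos 26 'c': at 7
pos 27 'a': at 8  → match P2@[25:27]
pos 28 'b': at 1 ·f  → match P3@[28:28]
pos 29 'b': at 2  → match P3@[29:29],P4@[28:29]
pos 30 'a': at 0 ·f
pos 31 'b': at 1  → match P3@[31:31]
pos 32 'b': at 2  → match P3@[32:32],P4@[31:32]
pos 33 'c': at 7 ·f
pos 34 'a': at 8  → match P2@[32:34]
pos 35 'b': at 1 ·f  → match P3@[35:35]
pos 36 'c': at 7
pos 37 'a': at 8  → match P2@[35:37]
pos 38 'c': at 4 ·f
pos 39 'c': at 5
pos 40 'a': at 6  → match P1@[38:40]
pos 41 'b': at 1 ·f  → match P3@[41:41]
pos 42 'b': at 2  → match P3@[42:42],P4@[41:42]
pos 43 'b': at 3  → match P0@[41:43],P3@[43:43],P4@[42:43]
pos 44 'c': at 7 ·f
pos 45 'c': at 5 ·f
pos 46 'b': at 1 ·f  → match P3@[46:46]
pos 47 'b': at 2  → match P3@[47:47],P4@[46:47]
pos 48 'b': at 3  → match P0@[46:48],P3@[48:48],P4@[47:48]
pos 49 'c': at 7 ·f
pos 50 'a': at 8  → match P2@[48:50]
pos 51 'b': at 1 ·f  → match P3@[51:51]
pos 52 'b': at 2  → match P3@[52:52],P4@[51:52]
pos 53 'b': at 3  → match P0@[51:53],P3@[53:53],P4@[52:53]

All matches (sorted): [[4,1],[6,3],[7,3],[7,4],[8,0],[8,3],[8,4],[10,3],[11,3],[11,4],[12,0],[12,3],[12,4],[13,0],[13,3],[13,4],[15,3],[17,2],[19,3],[21,2],[25,3],[27,2],[28,3],[29,3],[29,4],[31,3],[32,3],[32,4],[34,2],[35,3],[37,2],[40,1],[41,3],[42,3],[42,4],[43,0],[43,3],[43,4],[46,3],[47,3],[47,4],[48,0],[48,3],[48,4],[50,2],[51,3],[52,3],[52,4],[53,0],[53,3],[53,4]]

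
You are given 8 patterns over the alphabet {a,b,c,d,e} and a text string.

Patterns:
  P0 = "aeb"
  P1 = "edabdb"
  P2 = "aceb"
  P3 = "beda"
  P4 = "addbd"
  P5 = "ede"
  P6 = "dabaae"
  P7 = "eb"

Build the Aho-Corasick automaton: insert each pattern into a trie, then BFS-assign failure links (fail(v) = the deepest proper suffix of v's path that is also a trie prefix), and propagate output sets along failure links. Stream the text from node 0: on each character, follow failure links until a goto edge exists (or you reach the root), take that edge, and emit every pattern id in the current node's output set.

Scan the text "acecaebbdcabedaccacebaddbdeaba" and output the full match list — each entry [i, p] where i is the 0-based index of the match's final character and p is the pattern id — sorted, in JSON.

Build automaton:
Trie (insert patterns):
  0='ε' goto a→1 b→13 d→22 e→4
  1='a' goto c→10 d→17 e→2
  2='ae' goto b→3
  3='aeb' goto ·  ←P0
  4='e' goto b→28 d→5
  5='ed' goto a→6 e→21
  6='eda' goto b→7
  7='edab' goto d→8
  8='edabd' goto b→9
  9='edabdb' goto ·  ←P1
  10='ac' goto e→11
  11='ace' goto b→12
  12='aceb' goto ·  ←P2
  13='b' goto e→14
  14='be' goto d→15
  15='bed' goto a→16
  16='beda' goto ·  ←P3
  17='ad' goto d→18
  18='add' goto b→19
  19='addb' goto d→20
  20='addbd' goto ·  ←P4
  21='ede' goto ·  ←P5
  22='d' goto a→23
  23='da' goto b→24
  24='dab' goto a→25
  25='daba' goto a→26
  26='dabaa' goto e→27
  27='dabaae' goto ·  ←P6
  28='eb' goto ·  ←P7

Failure links (BFS by depth):
  n1('a'): parent n0 fail=0; on 'a' 0 → fail=0;  out ∅∪∅=∅
  n4('e'): parent n0 fail=0; on 'e' 0 → fail=0;  out ∅∪∅=∅
  n13('b'): parent n0 fail=0; on 'b' 0 → fail=0;  out ∅∪∅=∅
  n22('d'): parent n0 fail=0; on 'd' 0 → fail=0;  out ∅∪∅=∅
  n2('ae'): parent n1 fail=0; on 'e' 0 → fail=4;  out ∅∪∅=∅
  n5('ed'): parent n4 fail=0; on 'd' 0 → fail=22;  out ∅∪∅=∅
  n10('ac'): parent n1 fail=0; on 'c' 0 → fail=0;  out ∅∪∅=∅
  n14('be'): parent n13 fail=0; on 'e' 0 → fail=4;  out ∅∪∅=∅
  n17('ad'): parent n1 fail=0; on 'd' 0 → fail=22;  out ∅∪∅=∅
  n23('da'): parent n22 fail=0; on 'a' 0 → fail=1;  out ∅∪∅=∅
  n28('eb'): parent n4 fail=0; on 'b' 0 → fail=13;  out {7}∪∅={7}
  n3('aeb'): parent n2 fail=4; on 'b' 4 → fail=28;  out {0}∪{7}={0,7}
  n6('eda'): parent n5 fail=22; on 'a' 22 → fail=23;  out ∅∪∅=∅
  n11('ace'): parent n10 fail=0; on 'e' 0 → fail=4;  out ∅∪∅=∅
  n15('bed'): parent n14 fail=4; on 'd' 4 → fail=5;  out ∅∪∅=∅
  n18('add'): parent n17 fail=22; on 'd' 22→0 → fail=22;  out ∅∪∅=∅
  n21('ede'): parent n5 fail=22; on 'e' 22→0 → fail=4;  out {5}∪∅={5}
  n24('dab'): parent n23 fail=1; on 'b' 1→0 → fail=13;  out ∅∪∅=∅
  n7('edab'): parent n6 fail=23; on 'b' 23 → fail=24;  out ∅∪∅=∅
  n12('aceb'): parent n11 fail=4; on 'b' 4 → fail=28;  out {2}∪{7}={2,7}
  n16('beda'): parent n15 fail=5; on 'a' 5 → fail=6;  out {3}∪∅={3}
  n19('addb'): parent n18 fail=22; on 'b' 22→0 → fail=13;  out ∅∪∅=∅
  n25('daba'): parent n24 fail=13; on 'a' 13→0 → fail=1;  out ∅∪∅=∅
  n8('edabd'): parent n7 fail=24; on 'd' 24→13→0 → fail=22;  out ∅∪∅=∅
  n20('addbd'): parent n19 fail=13; on 'd' 13→0 → fail=22;  out {4}∪∅={4}
  n26('dabaa'): parent n25 fail=1; on 'a' 1→0 → fail=1;  out ∅∪∅=∅
  n9('edabdb'): parent n8 fail=22; on 'b' 22→0 → fail=13;  out {1}∪∅={1}
  n27('dabaae'): parent n26 fail=1; on 'e' 1 → fail=2;  out {6}∪∅={6}

Run:
[0] read 'a'  n0⇒n1
[1] read 'c'  n1⇒n10
[2] read 'e'  n10⇒n11
[3] read 'c'  n11⇒n0 ·f
[4] read 'a'  n0⇒n1
[5] read 'e'  n1⇒n2
[6] read 'b'  n2⇒n3  ** P0@[4:6],P7@[5:6]
[7] read 'b'  n3⇒n13 ·f
[8] read 'd'  n13⇒n22 ·f
[9] read 'c'  n22⇒n0 ·f
[10] read 'a'  n0⇒n1
[11] read 'b'  n1⇒n13 ·f
[12] read 'e'  n13⇒n14
[13] read 'd'  n14⇒n15
[14] read 'a'  n15⇒n16  ** P3@[11:14]
[15] read 'c'  n16⇒n10 ·f
[16] read 'c'  n10⇒n0 ·f
[17] read 'a'  n0⇒n1
[18] read 'c'  n1⇒n10
[19] read 'e'  n10⇒n11
[20] read 'b'  n11⇒n12  ** P2@[17:20],P7@[19:20]
[21] read 'a'  n12⇒n1 ·f
[22] read 'd'  n1⇒n17
[23] read 'd'  n17⇒n18
[24] read 'b'  n18⇒n19
[25] read 'd'  n19⇒n20  ** P4@[21:25]
[26] read 'e'  n20⇒n4 ·f
[27] read 'a'  n4⇒n1 ·f
[28] read 'b'  n1⇒n13 ·f
[29] read 'a'  n13⇒n1 ·f

All matches (sorted): [[6,0],[6,7],[14,3],[20,2],[20,7],[25,4]]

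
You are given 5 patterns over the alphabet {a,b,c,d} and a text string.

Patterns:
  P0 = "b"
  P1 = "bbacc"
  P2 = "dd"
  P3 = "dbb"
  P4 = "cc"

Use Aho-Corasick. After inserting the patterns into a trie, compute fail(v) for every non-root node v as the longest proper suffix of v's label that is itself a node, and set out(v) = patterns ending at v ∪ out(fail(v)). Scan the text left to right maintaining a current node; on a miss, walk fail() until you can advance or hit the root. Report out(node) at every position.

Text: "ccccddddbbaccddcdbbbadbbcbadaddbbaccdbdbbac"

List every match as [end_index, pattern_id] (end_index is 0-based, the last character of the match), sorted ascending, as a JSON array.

Build automaton:
Trie (insert patterns):
  0='ε' goto b→1 c→10 d→6
  1='b' goto b→2  [P0 ends]
  2='bb' goto a→3
  3='bba' goto c→4
  4='bbac' goto c→5
  5='bbacc' goto ·  [P1 ends]
  6='d' goto b→8 d→7
  7='dd' goto ·  [P2 ends]
  8='db' goto b→9
  9='dbb' goto ·  [P3 ends]
  10='c' goto c→11
  11='cc' goto ·  [P4 ends]

BFS fail/out derivation:
  fail(1) 'b': from fail(0)=0 chase 'b': 0 ⇒ 0;  out={0}∪out(0)={0}
  fail(6) 'd': from fail(0)=0 chase 'd': 0 ⇒ 0;  out=∅∪out(0)=∅
  fail(10) 'c': from fail(0)=0 chase 'c': 0 ⇒ 0;  out=∅∪out(0)=∅
  fail(2) 'bb': from fail(1)=0 chase 'b': 0 ⇒ 1;  out=∅∪out(1)={0}
  fail(7) 'dd': from fail(6)=0 chase 'd': 0 ⇒ 6;  out={2}∪out(6)={2}
  fail(8) 'db': from fail(6)=0 chase 'b': 0 ⇒ 1;  out=∅∪out(1)={0}
  fail(11) 'cc': from fail(10)=0 chase 'c': 0 ⇒ 10;  out={4}∪out(10)={4}
  fail(3) 'bba': from fail(2)=1 chase 'a': 1→0 ⇒ 0;  out=∅∪out(0)=∅
  fail(9) 'dbb': from fail(8)=1 chase 'b': 1 ⇒ 2;  out={3}∪out(2)={0,3}
  fail(4) 'bbac': from fail(3)=0 chase 'c': 0 ⇒ 10;  out=∅∪out(10)=∅
  fail(5) 'bbacc': from fail(4)=10 chase 'c': 10 ⇒ 11;  out={1}∪out(11)={1,4}

Scan:
pos 0 'c': at 10
pos 1 'c': at 11  → match P4@[0:1]
pos 2 'c': at 11 (via fail)  → match P4@[1:2]
pos 3 'c': at 11 (via fail)  → match P4@[2:3]
pos 4 'd': at 6 (via fail)
pos 5 'd': at 7  → match P2@[4:5]
pos 6 'd': at 7 (via fail)  → match P2@[5:6]
pos 7 'd': at 7 (via fail)  → match P2@[6:7]
pos 8 'b': at 8 (via fail)  → match P0@[8:8]
pos 9 'b': at 9  → match P0@[9:9],P3@[7:9]
pos 10 'a': at 3 (via fail)
pos 11 'c': at 4
pos 12 'c': at 5  → match P1@[8:12],P4@[11:12]
pos 13 'd': at 6 (via fail)
pos 14 'd': at 7  → match P2@[13:14]
pos 15 'c': at 10 (via fail)
pos 16 'd': at 6 (via fail)
pos 17 'b': at 8  → match P0@[17:17]
pos 18 'b': at 9  → match P0@[18:18],P3@[16:18]
pos 19 'b': at 2 (via fail)  → match P0@[19:19]
pos 20 'a': at 3
pos 21 'd': at 6 (via fail)
pos 22 'b': at 8  → match P0@[22:22]
pos 23 'b': at 9  → match P0@[23:23],P3@[21:23]
pos 24 'c': at 10 (via fail)
pos 25 'b': at 1 (via fail)  → match P0@[25:25]
pos 26 'a': at 0 (via fail)
pos 27 'd': at 6
pos 28 'a': at 0 (via fail)
pos 29 'd': at 6
pos 30 'd': at 7  → match P2@[29:30]
pos 31 'b': at 8 (via fail)  → match P0@[31:31]
pos 32 'b': at 9  → match P0@[32:32],P3@[30:32]
pos 33 'a': at 3 (via fail)
pos 34 'c': at 4
pos 35 'c': at 5  → match P1@[31:35],P4@[34:35]
pos 36 'd': at 6 (via fail)
pos 37 'b': at 8  → match P0@[37:37]
pos 38 'd': at 6 (via fail)
pos 39 'b': at 8  → match P0@[39:39]
pos 40 'b': at 9  → match P0@[40:40],P3@[38:40]
pos 41 'a': at 3 (via fail)
pos 42 'c': at 4

Result: [[1,4],[2,4],[3,4],[5,2],[6,2],[7,2],[8,0],[9,0],[9,3],[12,1],[12,4],[14,2],[17,0],[18,0],[18,3],[19,0],[22,0],[23,0],[23,3],[25,0],[30,2],[31,0],[32,0],[32,3],[35,1],[35,4],[37,0],[39,0],[40,0],[40,3]]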